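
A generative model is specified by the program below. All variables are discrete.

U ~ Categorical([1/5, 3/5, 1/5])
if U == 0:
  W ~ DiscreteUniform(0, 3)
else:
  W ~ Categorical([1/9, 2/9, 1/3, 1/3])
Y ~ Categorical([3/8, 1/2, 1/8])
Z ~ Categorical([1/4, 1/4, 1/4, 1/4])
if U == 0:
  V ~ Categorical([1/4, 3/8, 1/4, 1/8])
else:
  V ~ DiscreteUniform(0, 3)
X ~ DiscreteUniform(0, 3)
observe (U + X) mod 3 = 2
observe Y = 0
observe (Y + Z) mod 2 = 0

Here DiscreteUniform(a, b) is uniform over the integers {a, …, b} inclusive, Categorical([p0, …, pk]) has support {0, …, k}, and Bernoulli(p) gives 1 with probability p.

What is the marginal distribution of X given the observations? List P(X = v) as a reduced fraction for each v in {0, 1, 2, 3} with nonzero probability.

Enumerate traces; 128 have nonzero weight after conditioning:
  (U=0, W=0, Y=0, Z=0, V=0, X=2) weight 3/10240
  (U=0, W=0, Y=0, Z=0, V=1, X=2) weight 9/20480
  (U=0, W=0, Y=0, Z=0, V=2, X=2) weight 3/10240
  (U=0, W=0, Y=0, Z=0, V=3, X=2) weight 3/20480
  (U=0, W=0, Y=0, Z=2, V=0, X=2) weight 3/10240
  (U=0, W=0, Y=0, Z=2, V=1, X=2) weight 9/20480
  (U=0, W=0, Y=0, Z=2, V=2, X=2) weight 3/10240
  (U=0, W=0, Y=0, Z=2, V=3, X=2) weight 3/20480
  (U=1, W=0, Y=0, Z=0, V=0, X=1) weight 1/2560
  (U=2, W=0, Y=0, Z=0, V=0, X=0) weight 1/7680
  … 118 more
Group by X:
  weight(X=0) = 3/320
  weight(X=1) = 9/320
  weight(X=2) = 3/320
  weight(X=3) = 3/320
Total weight = 3/320 + 9/320 + 3/320 + 3/320 = 9/160
P(X=0 | obs) = 3/320 / 9/160 = 1/6
P(X=1 | obs) = 9/320 / 9/160 = 1/2
P(X=2 | obs) = 3/320 / 9/160 = 1/6
P(X=3 | obs) = 3/320 / 9/160 = 1/6

P(X=0) = 1/6, P(X=1) = 1/2, P(X=2) = 1/6, P(X=3) = 1/6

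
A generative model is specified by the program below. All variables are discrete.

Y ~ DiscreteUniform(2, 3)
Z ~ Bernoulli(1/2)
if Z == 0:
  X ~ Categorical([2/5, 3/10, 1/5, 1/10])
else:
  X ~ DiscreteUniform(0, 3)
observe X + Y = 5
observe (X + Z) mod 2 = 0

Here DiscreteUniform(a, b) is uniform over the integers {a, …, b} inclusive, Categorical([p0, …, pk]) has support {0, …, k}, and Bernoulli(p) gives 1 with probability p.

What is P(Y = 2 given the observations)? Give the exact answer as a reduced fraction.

Enumerate traces; 2 have nonzero weight after conditioning:
  (Y=2, Z=1, X=3) weight 1/16
  (Y=3, Z=0, X=2) weight 1/20
Group by Y:
  weight(Y=2) = 1/16
  weight(Y=3) = 1/20
Total weight = 1/16 + 1/20 = 9/80
P(Y=2 | obs) = 1/16 / 9/80 = 5/9
P(Y=3 | obs) = 1/20 / 9/80 = 4/9

P(Y = 2 | obs) = 5/9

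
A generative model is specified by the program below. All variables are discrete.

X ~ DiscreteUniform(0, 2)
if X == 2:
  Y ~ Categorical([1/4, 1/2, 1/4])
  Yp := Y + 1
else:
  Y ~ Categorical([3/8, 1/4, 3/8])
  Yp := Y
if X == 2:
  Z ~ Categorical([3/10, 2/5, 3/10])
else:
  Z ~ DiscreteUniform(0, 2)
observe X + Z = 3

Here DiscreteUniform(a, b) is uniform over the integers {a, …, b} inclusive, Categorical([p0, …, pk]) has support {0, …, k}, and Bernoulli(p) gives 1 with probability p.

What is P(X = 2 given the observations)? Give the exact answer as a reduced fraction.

Enumerate traces; 6 have nonzero weight after conditioning:
  (X=1, Y=0, Z=2) weight 1/24
  (X=1, Y=1, Z=2) weight 1/36
  (X=1, Y=2, Z=2) weight 1/24
  (X=2, Y=0, Z=1) weight 1/30
  (X=2, Y=1, Z=1) weight 1/15
  (X=2, Y=2, Z=1) weight 1/30
Group by X:
  weight(X=1) = 1/9
  weight(X=2) = 2/15
Total weight = 1/9 + 2/15 = 11/45
P(X=1 | obs) = 1/9 / 11/45 = 5/11
P(X=2 | obs) = 2/15 / 11/45 = 6/11

P(X = 2 | obs) = 6/11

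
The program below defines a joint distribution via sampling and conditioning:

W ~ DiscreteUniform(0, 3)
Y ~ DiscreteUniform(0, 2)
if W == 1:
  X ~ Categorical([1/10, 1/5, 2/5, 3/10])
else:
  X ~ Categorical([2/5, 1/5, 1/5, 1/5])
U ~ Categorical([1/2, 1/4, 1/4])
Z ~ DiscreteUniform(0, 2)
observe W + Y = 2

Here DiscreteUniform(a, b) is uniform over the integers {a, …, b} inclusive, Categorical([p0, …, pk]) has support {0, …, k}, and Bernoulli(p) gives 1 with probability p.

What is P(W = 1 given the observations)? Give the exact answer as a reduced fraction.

P(W = 1 | obs) = 1/3

Enumerate traces; 108 have nonzero weight after conditioning:
  (W=0, Y=2, X=0, U=0, Z=0) weight 1/180
  (W=0, Y=2, X=0, U=0, Z=1) weight 1/180
  (W=0, Y=2, X=0, U=0, Z=2) weight 1/180
  (W=0, Y=2, X=0, U=1, Z=0) weight 1/360
  (W=0, Y=2, X=0, U=1, Z=1) weight 1/360
  (W=0, Y=2, X=0, U=1, Z=2) weight 1/360
  (W=0, Y=2, X=0, U=2, Z=0) weight 1/360
  (W=0, Y=2, X=0, U=2, Z=1) weight 1/360
  (W=1, Y=1, X=0, U=0, Z=0) weight 1/720
  (W=2, Y=0, X=0, U=0, Z=0) weight 1/180
  … 98 more
Group by W:
  weight(W=0) = 1/12
  weight(W=1) = 1/12
  weight(W=2) = 1/12
Total weight = 1/12 + 1/12 + 1/12 = 1/4
P(W=0 | obs) = 1/12 / 1/4 = 1/3
P(W=1 | obs) = 1/12 / 1/4 = 1/3
P(W=2 | obs) = 1/12 / 1/4 = 1/3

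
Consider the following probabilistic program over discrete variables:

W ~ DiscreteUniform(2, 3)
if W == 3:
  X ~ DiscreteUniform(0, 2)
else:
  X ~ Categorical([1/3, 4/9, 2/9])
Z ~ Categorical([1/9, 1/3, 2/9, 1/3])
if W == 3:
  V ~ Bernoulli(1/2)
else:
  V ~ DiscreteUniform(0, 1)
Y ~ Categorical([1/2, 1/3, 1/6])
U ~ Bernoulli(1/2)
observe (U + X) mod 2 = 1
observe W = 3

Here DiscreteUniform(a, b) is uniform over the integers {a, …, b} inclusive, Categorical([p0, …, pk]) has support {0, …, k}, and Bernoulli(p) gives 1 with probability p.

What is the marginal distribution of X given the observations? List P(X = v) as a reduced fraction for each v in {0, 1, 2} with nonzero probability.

P(X=0) = 1/3, P(X=1) = 1/3, P(X=2) = 1/3

Enumerate traces; 72 have nonzero weight after conditioning:
  (W=3, X=0, Z=0, V=0, Y=0, U=1) weight 1/432
  (W=3, X=0, Z=0, V=0, Y=1, U=1) weight 1/648
  (W=3, X=0, Z=0, V=0, Y=2, U=1) weight 1/1296
  (W=3, X=0, Z=0, V=1, Y=0, U=1) weight 1/432
  (W=3, X=0, Z=0, V=1, Y=1, U=1) weight 1/648
  (W=3, X=0, Z=0, V=1, Y=2, U=1) weight 1/1296
  (W=3, X=0, Z=1, V=0, Y=0, U=1) weight 1/144
  (W=3, X=0, Z=1, V=0, Y=1, U=1) weight 1/216
  (W=3, X=1, Z=0, V=0, Y=0, U=0) weight 1/432
  (W=3, X=2, Z=0, V=0, Y=0, U=1) weight 1/432
  … 62 more
Group by X:
  weight(X=0) = 1/12
  weight(X=1) = 1/12
  weight(X=2) = 1/12
Total weight = 1/12 + 1/12 + 1/12 = 1/4
P(X=0 | obs) = 1/12 / 1/4 = 1/3
P(X=1 | obs) = 1/12 / 1/4 = 1/3
P(X=2 | obs) = 1/12 / 1/4 = 1/3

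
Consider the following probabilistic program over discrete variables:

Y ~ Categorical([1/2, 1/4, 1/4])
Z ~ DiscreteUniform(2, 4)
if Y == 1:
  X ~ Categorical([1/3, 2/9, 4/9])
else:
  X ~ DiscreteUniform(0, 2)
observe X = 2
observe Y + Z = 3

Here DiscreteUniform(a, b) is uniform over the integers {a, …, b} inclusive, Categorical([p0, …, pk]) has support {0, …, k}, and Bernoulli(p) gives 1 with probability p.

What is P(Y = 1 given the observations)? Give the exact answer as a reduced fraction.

Enumerate traces; 2 have nonzero weight after conditioning:
  (Y=0, Z=3, X=2) weight 1/18
  (Y=1, Z=2, X=2) weight 1/27
Group by Y:
  weight(Y=0) = 1/18
  weight(Y=1) = 1/27
Total weight = 1/18 + 1/27 = 5/54
P(Y=0 | obs) = 1/18 / 5/54 = 3/5
P(Y=1 | obs) = 1/27 / 5/54 = 2/5

P(Y = 1 | obs) = 2/5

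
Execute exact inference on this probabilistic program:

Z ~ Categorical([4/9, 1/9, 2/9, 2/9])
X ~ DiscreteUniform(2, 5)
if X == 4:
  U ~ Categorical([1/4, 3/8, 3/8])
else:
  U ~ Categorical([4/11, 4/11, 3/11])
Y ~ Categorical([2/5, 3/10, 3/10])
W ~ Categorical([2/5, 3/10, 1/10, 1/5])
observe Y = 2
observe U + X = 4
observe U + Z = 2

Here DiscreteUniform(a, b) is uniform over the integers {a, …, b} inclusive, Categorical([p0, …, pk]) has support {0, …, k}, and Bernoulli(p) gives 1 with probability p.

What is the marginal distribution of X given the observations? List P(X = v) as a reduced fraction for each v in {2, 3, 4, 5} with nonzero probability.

P(X=2) = 24/43, P(X=3) = 8/43, P(X=4) = 11/43

Enumerate traces; 12 have nonzero weight after conditioning:
  (Z=0, X=2, U=2, Y=2, W=0) weight 1/275
  (Z=0, X=2, U=2, Y=2, W=1) weight 3/1100
  (Z=0, X=2, U=2, Y=2, W=2) weight 1/1100
  (Z=0, X=2, U=2, Y=2, W=3) weight 1/550
  (Z=1, X=3, U=1, Y=2, W=0) weight 1/825
  (Z=1, X=3, U=1, Y=2, W=1) weight 1/1100
  (Z=1, X=3, U=1, Y=2, W=2) weight 1/3300
  (Z=1, X=3, U=1, Y=2, W=3) weight 1/1650
  (Z=2, X=4, U=0, Y=2, W=0) weight 1/600
  … 3 more
Group by X:
  weight(X=2) = 1/110
  weight(X=3) = 1/330
  weight(X=4) = 1/240
Total weight = 1/110 + 1/330 + 1/240 = 43/2640
P(X=2 | obs) = 1/110 / 43/2640 = 24/43
P(X=3 | obs) = 1/330 / 43/2640 = 8/43
P(X=4 | obs) = 1/240 / 43/2640 = 11/43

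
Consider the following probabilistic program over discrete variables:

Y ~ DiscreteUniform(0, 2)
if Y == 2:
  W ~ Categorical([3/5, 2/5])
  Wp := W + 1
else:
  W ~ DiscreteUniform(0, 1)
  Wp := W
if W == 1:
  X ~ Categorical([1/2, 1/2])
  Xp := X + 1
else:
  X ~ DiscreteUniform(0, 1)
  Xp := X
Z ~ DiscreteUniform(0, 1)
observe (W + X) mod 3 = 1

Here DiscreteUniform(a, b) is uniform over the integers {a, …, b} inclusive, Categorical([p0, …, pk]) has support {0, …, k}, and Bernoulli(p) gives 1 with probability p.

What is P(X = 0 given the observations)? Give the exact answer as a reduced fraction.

Enumerate traces; 12 have nonzero weight after conditioning:
  (Y=0, W=0, X=1, Z=0) weight 1/24
  (Y=0, W=0, X=1, Z=1) weight 1/24
  (Y=0, W=1, X=0, Z=0) weight 1/24
  (Y=0, W=1, X=0, Z=1) weight 1/24
  (Y=1, W=0, X=1, Z=0) weight 1/24
  (Y=1, W=0, X=1, Z=1) weight 1/24
  (Y=1, W=1, X=0, Z=0) weight 1/24
  (Y=1, W=1, X=0, Z=1) weight 1/24
  … 4 more
Group by X:
  weight(X=0) = 7/30
  weight(X=1) = 4/15
Total weight = 7/30 + 4/15 = 1/2
P(X=0 | obs) = 7/30 / 1/2 = 7/15
P(X=1 | obs) = 4/15 / 1/2 = 8/15

P(X = 0 | obs) = 7/15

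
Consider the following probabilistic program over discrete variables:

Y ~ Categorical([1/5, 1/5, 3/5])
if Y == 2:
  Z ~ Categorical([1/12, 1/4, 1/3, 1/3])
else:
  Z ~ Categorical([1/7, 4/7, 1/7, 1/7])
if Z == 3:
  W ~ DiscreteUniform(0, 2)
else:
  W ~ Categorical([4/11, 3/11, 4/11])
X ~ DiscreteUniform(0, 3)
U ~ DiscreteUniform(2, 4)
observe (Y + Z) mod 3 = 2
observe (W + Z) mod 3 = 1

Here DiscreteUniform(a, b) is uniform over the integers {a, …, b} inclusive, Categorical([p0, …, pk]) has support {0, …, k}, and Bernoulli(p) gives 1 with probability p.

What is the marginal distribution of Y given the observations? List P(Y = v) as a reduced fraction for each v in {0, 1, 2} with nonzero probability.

Enumerate traces; 48 have nonzero weight after conditioning:
  (Y=0, Z=2, W=2, X=0, U=2) weight 1/1155
  (Y=0, Z=2, W=2, X=0, U=3) weight 1/1155
  (Y=0, Z=2, W=2, X=0, U=4) weight 1/1155
  (Y=0, Z=2, W=2, X=1, U=2) weight 1/1155
  (Y=0, Z=2, W=2, X=1, U=3) weight 1/1155
  (Y=0, Z=2, W=2, X=1, U=4) weight 1/1155
  (Y=0, Z=2, W=2, X=2, U=2) weight 1/1155
  (Y=0, Z=2, W=2, X=2, U=3) weight 1/1155
  (Y=1, Z=1, W=0, X=0, U=2) weight 4/1155
  (Y=2, Z=0, W=1, X=0, U=2) weight 1/880
  … 38 more
Group by Y:
  weight(Y=0) = 4/385
  weight(Y=1) = 16/385
  weight(Y=2) = 53/660
Total weight = 4/385 + 16/385 + 53/660 = 611/4620
P(Y=0 | obs) = 4/385 / 611/4620 = 48/611
P(Y=1 | obs) = 16/385 / 611/4620 = 192/611
P(Y=2 | obs) = 53/660 / 611/4620 = 371/611

P(Y=0) = 48/611, P(Y=1) = 192/611, P(Y=2) = 371/611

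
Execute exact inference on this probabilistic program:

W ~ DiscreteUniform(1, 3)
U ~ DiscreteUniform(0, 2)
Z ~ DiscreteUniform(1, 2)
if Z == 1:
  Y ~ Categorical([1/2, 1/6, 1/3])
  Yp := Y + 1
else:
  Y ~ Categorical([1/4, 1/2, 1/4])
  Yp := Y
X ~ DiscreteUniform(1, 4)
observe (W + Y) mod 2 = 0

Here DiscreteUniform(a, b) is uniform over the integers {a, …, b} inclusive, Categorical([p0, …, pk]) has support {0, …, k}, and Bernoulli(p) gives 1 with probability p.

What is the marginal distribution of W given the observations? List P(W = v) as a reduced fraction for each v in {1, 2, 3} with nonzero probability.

P(W=1) = 1/4, P(W=2) = 1/2, P(W=3) = 1/4

Enumerate traces; 96 have nonzero weight after conditioning:
  (W=1, U=0, Z=1, Y=1, X=1) weight 1/432
  (W=1, U=0, Z=1, Y=1, X=2) weight 1/432
  (W=1, U=0, Z=1, Y=1, X=3) weight 1/432
  (W=1, U=0, Z=1, Y=1, X=4) weight 1/432
  (W=1, U=0, Z=2, Y=1, X=1) weight 1/144
  (W=1, U=0, Z=2, Y=1, X=2) weight 1/144
  (W=1, U=0, Z=2, Y=1, X=3) weight 1/144
  (W=1, U=0, Z=2, Y=1, X=4) weight 1/144
  (W=2, U=0, Z=1, Y=0, X=1) weight 1/144
  (W=3, U=0, Z=1, Y=1, X=1) weight 1/432
  … 86 more
Group by W:
  weight(W=1) = 1/9
  weight(W=2) = 2/9
  weight(W=3) = 1/9
Total weight = 1/9 + 2/9 + 1/9 = 4/9
P(W=1 | obs) = 1/9 / 4/9 = 1/4
P(W=2 | obs) = 2/9 / 4/9 = 1/2
P(W=3 | obs) = 1/9 / 4/9 = 1/4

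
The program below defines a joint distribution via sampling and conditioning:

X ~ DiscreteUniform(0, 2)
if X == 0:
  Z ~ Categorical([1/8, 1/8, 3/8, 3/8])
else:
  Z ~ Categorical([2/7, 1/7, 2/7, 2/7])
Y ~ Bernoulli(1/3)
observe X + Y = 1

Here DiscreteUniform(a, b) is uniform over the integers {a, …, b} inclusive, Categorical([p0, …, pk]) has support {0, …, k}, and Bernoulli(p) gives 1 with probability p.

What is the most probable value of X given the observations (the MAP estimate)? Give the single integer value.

argmax_v P(X = v | obs) = 1

Enumerate traces; 8 have nonzero weight after conditioning:
  (X=0, Z=0, Y=1) weight 1/72
  (X=0, Z=1, Y=1) weight 1/72
  (X=0, Z=2, Y=1) weight 1/24
  (X=0, Z=3, Y=1) weight 1/24
  (X=1, Z=0, Y=0) weight 4/63
  (X=1, Z=1, Y=0) weight 2/63
  (X=1, Z=2, Y=0) weight 4/63
  (X=1, Z=3, Y=0) weight 4/63
Group by X:
  weight(X=0) = 1/9
  weight(X=1) = 2/9
Total weight = 1/9 + 2/9 = 1/3
P(X=0 | obs) = 1/9 / 1/3 = 1/3
P(X=1 | obs) = 2/9 / 1/3 = 2/3
argmax = 1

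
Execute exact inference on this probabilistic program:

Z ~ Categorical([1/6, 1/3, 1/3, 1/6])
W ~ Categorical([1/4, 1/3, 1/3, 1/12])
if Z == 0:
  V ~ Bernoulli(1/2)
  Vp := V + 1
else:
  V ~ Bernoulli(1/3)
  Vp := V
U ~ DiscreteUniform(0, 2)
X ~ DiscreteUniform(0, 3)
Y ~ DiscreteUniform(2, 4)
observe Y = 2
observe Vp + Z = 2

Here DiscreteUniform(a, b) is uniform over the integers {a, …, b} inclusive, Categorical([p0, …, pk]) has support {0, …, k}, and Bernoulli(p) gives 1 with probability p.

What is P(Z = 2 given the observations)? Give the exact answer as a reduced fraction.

P(Z = 2 | obs) = 8/15

Enumerate traces; 144 have nonzero weight after conditioning:
  (Z=0, W=0, V=1, U=0, X=0, Y=2) weight 1/1728
  (Z=0, W=0, V=1, U=0, X=1, Y=2) weight 1/1728
  (Z=0, W=0, V=1, U=0, X=2, Y=2) weight 1/1728
  (Z=0, W=0, V=1, U=0, X=3, Y=2) weight 1/1728
  (Z=0, W=0, V=1, U=1, X=0, Y=2) weight 1/1728
  (Z=0, W=0, V=1, U=1, X=1, Y=2) weight 1/1728
  (Z=0, W=0, V=1, U=1, X=2, Y=2) weight 1/1728
  (Z=0, W=0, V=1, U=1, X=3, Y=2) weight 1/1728
  (Z=1, W=0, V=1, U=0, X=0, Y=2) weight 1/1296
  (Z=2, W=0, V=0, U=0, X=0, Y=2) weight 1/648
  … 134 more
Group by Z:
  weight(Z=0) = 1/36
  weight(Z=1) = 1/27
  weight(Z=2) = 2/27
Total weight = 1/36 + 1/27 + 2/27 = 5/36
P(Z=0 | obs) = 1/36 / 5/36 = 1/5
P(Z=1 | obs) = 1/27 / 5/36 = 4/15
P(Z=2 | obs) = 2/27 / 5/36 = 8/15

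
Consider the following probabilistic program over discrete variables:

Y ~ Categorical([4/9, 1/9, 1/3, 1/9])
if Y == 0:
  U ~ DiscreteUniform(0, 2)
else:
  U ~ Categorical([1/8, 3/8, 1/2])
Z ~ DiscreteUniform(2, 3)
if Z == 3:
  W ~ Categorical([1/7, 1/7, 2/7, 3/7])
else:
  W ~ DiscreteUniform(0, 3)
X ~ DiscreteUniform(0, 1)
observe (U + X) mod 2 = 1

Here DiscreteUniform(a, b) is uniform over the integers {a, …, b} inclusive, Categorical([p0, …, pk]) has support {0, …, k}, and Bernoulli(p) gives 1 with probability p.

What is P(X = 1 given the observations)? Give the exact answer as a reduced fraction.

P(X = 1 | obs) = 139/216

Enumerate traces; 96 have nonzero weight after conditioning:
  (Y=0, U=0, Z=2, W=0, X=1) weight 1/108
  (Y=0, U=0, Z=2, W=1, X=1) weight 1/108
  (Y=0, U=0, Z=2, W=2, X=1) weight 1/108
  (Y=0, U=0, Z=2, W=3, X=1) weight 1/108
  (Y=0, U=0, Z=3, W=0, X=1) weight 1/189
  (Y=0, U=0, Z=3, W=1, X=1) weight 1/189
  (Y=0, U=0, Z=3, W=2, X=1) weight 2/189
  (Y=0, U=0, Z=3, W=3, X=1) weight 1/63
  (Y=0, U=1, Z=2, W=0, X=0) weight 1/108
  … 87 more
Group by X:
  weight(X=0) = 77/432
  weight(X=1) = 139/432
Total weight = 77/432 + 139/432 = 1/2
P(X=0 | obs) = 77/432 / 1/2 = 77/216
P(X=1 | obs) = 139/432 / 1/2 = 139/216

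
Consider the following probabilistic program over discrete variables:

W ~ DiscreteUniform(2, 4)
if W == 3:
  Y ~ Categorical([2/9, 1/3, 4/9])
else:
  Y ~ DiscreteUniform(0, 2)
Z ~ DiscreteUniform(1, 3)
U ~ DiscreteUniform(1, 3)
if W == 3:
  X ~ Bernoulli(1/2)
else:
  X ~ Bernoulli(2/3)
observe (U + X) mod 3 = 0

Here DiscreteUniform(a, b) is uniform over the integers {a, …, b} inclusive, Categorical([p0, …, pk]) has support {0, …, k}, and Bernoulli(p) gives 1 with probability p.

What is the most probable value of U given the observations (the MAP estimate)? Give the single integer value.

argmax_v P(U = v | obs) = 2

Enumerate traces; 54 have nonzero weight after conditioning:
  (W=2, Y=0, Z=1, U=2, X=1) weight 2/243
  (W=2, Y=0, Z=1, U=3, X=0) weight 1/243
  (W=2, Y=0, Z=2, U=2, X=1) weight 2/243
  (W=2, Y=0, Z=2, U=3, X=0) weight 1/243
  (W=2, Y=0, Z=3, U=2, X=1) weight 2/243
  (W=2, Y=0, Z=3, U=3, X=0) weight 1/243
  (W=2, Y=1, Z=1, U=2, X=1) weight 2/243
  (W=2, Y=1, Z=1, U=3, X=0) weight 1/243
  … 46 more
Group by U:
  weight(U=2) = 11/54
  weight(U=3) = 7/54
Total weight = 11/54 + 7/54 = 1/3
P(U=2 | obs) = 11/54 / 1/3 = 11/18
P(U=3 | obs) = 7/54 / 1/3 = 7/18
argmax = 2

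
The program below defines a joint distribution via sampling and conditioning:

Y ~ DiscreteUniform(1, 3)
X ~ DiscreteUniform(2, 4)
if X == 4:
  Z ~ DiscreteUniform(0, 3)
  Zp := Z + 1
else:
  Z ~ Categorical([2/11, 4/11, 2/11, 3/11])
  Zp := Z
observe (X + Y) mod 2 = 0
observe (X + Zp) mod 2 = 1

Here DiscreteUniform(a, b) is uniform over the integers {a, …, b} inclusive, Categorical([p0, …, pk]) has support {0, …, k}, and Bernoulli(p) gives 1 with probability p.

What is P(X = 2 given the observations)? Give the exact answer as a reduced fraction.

Enumerate traces; 8 have nonzero weight after conditioning:
  (Y=1, X=3, Z=0) weight 2/99
  (Y=1, X=3, Z=2) weight 2/99
  (Y=2, X=2, Z=1) weight 4/99
  (Y=2, X=2, Z=3) weight 1/33
  (Y=2, X=4, Z=0) weight 1/36
  (Y=2, X=4, Z=2) weight 1/36
  (Y=3, X=3, Z=0) weight 2/99
  (Y=3, X=3, Z=2) weight 2/99
Group by X:
  weight(X=2) = 7/99
  weight(X=3) = 8/99
  weight(X=4) = 1/18
Total weight = 7/99 + 8/99 + 1/18 = 41/198
P(X=2 | obs) = 7/99 / 41/198 = 14/41
P(X=3 | obs) = 8/99 / 41/198 = 16/41
P(X=4 | obs) = 1/18 / 41/198 = 11/41

P(X = 2 | obs) = 14/41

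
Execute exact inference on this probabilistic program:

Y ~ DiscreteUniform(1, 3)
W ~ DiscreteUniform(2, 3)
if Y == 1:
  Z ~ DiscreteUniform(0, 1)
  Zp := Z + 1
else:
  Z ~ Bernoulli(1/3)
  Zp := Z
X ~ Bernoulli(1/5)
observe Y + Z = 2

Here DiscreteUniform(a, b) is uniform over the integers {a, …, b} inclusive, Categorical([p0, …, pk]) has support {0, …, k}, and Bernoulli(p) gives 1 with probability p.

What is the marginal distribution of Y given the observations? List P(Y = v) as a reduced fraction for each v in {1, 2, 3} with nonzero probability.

P(Y=1) = 3/7, P(Y=2) = 4/7

Enumerate traces; 8 have nonzero weight after conditioning:
  (Y=1, W=2, Z=1, X=0) weight 1/15
  (Y=1, W=2, Z=1, X=1) weight 1/60
  (Y=1, W=3, Z=1, X=0) weight 1/15
  (Y=1, W=3, Z=1, X=1) weight 1/60
  (Y=2, W=2, Z=0, X=0) weight 4/45
  (Y=2, W=2, Z=0, X=1) weight 1/45
  (Y=2, W=3, Z=0, X=0) weight 4/45
  (Y=2, W=3, Z=0, X=1) weight 1/45
Group by Y:
  weight(Y=1) = 1/6
  weight(Y=2) = 2/9
Total weight = 1/6 + 2/9 = 7/18
P(Y=1 | obs) = 1/6 / 7/18 = 3/7
P(Y=2 | obs) = 2/9 / 7/18 = 4/7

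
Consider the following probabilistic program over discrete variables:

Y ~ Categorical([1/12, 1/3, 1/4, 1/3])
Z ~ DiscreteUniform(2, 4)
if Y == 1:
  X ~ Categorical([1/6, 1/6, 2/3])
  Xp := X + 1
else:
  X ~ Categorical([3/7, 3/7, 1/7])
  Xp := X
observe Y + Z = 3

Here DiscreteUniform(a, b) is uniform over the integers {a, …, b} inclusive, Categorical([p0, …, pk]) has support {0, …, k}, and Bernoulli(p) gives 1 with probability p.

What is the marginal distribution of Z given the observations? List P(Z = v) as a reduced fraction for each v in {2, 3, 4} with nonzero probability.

Enumerate traces; 6 have nonzero weight after conditioning:
  (Y=0, Z=3, X=0) weight 1/84
  (Y=0, Z=3, X=1) weight 1/84
  (Y=0, Z=3, X=2) weight 1/252
  (Y=1, Z=2, X=0) weight 1/54
  (Y=1, Z=2, X=1) weight 1/54
  (Y=1, Z=2, X=2) weight 2/27
Group by Z:
  weight(Z=2) = 1/9
  weight(Z=3) = 1/36
Total weight = 1/9 + 1/36 = 5/36
P(Z=2 | obs) = 1/9 / 5/36 = 4/5
P(Z=3 | obs) = 1/36 / 5/36 = 1/5

P(Z=2) = 4/5, P(Z=3) = 1/5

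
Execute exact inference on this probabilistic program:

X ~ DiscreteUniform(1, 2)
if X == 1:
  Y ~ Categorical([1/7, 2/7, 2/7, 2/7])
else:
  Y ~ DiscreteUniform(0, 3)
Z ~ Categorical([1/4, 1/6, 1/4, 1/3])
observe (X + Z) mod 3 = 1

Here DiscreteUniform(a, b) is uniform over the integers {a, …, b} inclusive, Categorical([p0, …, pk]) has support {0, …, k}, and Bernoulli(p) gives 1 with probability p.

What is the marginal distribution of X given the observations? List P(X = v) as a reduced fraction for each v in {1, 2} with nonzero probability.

P(X=1) = 7/10, P(X=2) = 3/10

Enumerate traces; 12 have nonzero weight after conditioning:
  (X=1, Y=0, Z=0) weight 1/56
  (X=1, Y=0, Z=3) weight 1/42
  (X=1, Y=1, Z=0) weight 1/28
  (X=1, Y=1, Z=3) weight 1/21
  (X=1, Y=2, Z=0) weight 1/28
  (X=1, Y=2, Z=3) weight 1/21
  (X=1, Y=3, Z=0) weight 1/28
  (X=1, Y=3, Z=3) weight 1/21
  (X=2, Y=0, Z=2) weight 1/32
  … 3 more
Group by X:
  weight(X=1) = 7/24
  weight(X=2) = 1/8
Total weight = 7/24 + 1/8 = 5/12
P(X=1 | obs) = 7/24 / 5/12 = 7/10
P(X=2 | obs) = 1/8 / 5/12 = 3/10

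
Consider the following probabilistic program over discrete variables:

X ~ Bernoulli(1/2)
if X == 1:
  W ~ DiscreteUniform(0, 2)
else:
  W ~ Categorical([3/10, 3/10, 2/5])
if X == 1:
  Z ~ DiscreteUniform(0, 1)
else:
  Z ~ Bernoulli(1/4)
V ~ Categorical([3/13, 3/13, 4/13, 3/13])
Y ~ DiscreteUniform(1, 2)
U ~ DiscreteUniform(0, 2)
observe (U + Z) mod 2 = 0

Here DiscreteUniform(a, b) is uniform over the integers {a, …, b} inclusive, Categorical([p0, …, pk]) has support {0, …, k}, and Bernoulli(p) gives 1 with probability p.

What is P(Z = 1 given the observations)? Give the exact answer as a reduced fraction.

P(Z = 1 | obs) = 3/13

Enumerate traces; 144 have nonzero weight after conditioning:
  (X=0, W=0, Z=0, V=0, Y=1, U=0) weight 9/2080
  (X=0, W=0, Z=0, V=0, Y=1, U=2) weight 9/2080
  (X=0, W=0, Z=0, V=0, Y=2, U=0) weight 9/2080
  (X=0, W=0, Z=0, V=0, Y=2, U=2) weight 9/2080
  (X=0, W=0, Z=0, V=1, Y=1, U=0) weight 9/2080
  (X=0, W=0, Z=0, V=1, Y=1, U=2) weight 9/2080
  (X=0, W=0, Z=0, V=1, Y=2, U=0) weight 9/2080
  (X=0, W=0, Z=0, V=1, Y=2, U=2) weight 9/2080
  (X=0, W=0, Z=1, V=0, Y=1, U=1) weight 3/2080
  … 135 more
Group by Z:
  weight(Z=0) = 5/12
  weight(Z=1) = 1/8
Total weight = 5/12 + 1/8 = 13/24
P(Z=0 | obs) = 5/12 / 13/24 = 10/13
P(Z=1 | obs) = 1/8 / 13/24 = 3/13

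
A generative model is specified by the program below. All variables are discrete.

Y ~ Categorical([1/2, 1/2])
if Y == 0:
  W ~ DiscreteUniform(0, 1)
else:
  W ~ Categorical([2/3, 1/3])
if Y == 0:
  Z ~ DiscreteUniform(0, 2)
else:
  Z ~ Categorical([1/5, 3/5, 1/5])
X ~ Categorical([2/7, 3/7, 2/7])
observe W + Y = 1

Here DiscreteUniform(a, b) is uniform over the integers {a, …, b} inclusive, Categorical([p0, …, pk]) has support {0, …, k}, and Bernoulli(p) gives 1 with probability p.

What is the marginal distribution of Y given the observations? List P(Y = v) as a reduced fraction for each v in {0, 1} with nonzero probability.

Enumerate traces; 18 have nonzero weight after conditioning:
  (Y=0, W=1, Z=0, X=0) weight 1/42
  (Y=0, W=1, Z=0, X=1) weight 1/28
  (Y=0, W=1, Z=0, X=2) weight 1/42
  (Y=0, W=1, Z=1, X=0) weight 1/42
  (Y=0, W=1, Z=1, X=1) weight 1/28
  (Y=0, W=1, Z=1, X=2) weight 1/42
  (Y=0, W=1, Z=2, X=0) weight 1/42
  (Y=0, W=1, Z=2, X=1) weight 1/28
  (Y=1, W=0, Z=0, X=0) weight 2/105
  … 9 more
Group by Y:
  weight(Y=0) = 1/4
  weight(Y=1) = 1/3
Total weight = 1/4 + 1/3 = 7/12
P(Y=0 | obs) = 1/4 / 7/12 = 3/7
P(Y=1 | obs) = 1/3 / 7/12 = 4/7

P(Y=0) = 3/7, P(Y=1) = 4/7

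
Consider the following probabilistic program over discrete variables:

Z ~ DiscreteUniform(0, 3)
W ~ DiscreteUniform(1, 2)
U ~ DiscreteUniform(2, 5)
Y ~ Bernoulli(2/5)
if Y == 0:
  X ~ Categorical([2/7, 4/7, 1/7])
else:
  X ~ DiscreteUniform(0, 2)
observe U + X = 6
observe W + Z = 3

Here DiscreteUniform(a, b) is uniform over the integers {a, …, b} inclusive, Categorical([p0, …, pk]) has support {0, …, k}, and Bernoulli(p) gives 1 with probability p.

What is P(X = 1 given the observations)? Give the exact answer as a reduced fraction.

Enumerate traces; 8 have nonzero weight after conditioning:
  (Z=1, W=2, U=4, Y=0, X=2) weight 3/1120
  (Z=1, W=2, U=4, Y=1, X=2) weight 1/240
  (Z=1, W=2, U=5, Y=0, X=1) weight 3/280
  (Z=1, W=2, U=5, Y=1, X=1) weight 1/240
  (Z=2, W=1, U=4, Y=0, X=2) weight 3/1120
  (Z=2, W=1, U=4, Y=1, X=2) weight 1/240
  (Z=2, W=1, U=5, Y=0, X=1) weight 3/280
  (Z=2, W=1, U=5, Y=1, X=1) weight 1/240
Group by X:
  weight(X=1) = 5/168
  weight(X=2) = 23/1680
Total weight = 5/168 + 23/1680 = 73/1680
P(X=1 | obs) = 5/168 / 73/1680 = 50/73
P(X=2 | obs) = 23/1680 / 73/1680 = 23/73

P(X = 1 | obs) = 50/73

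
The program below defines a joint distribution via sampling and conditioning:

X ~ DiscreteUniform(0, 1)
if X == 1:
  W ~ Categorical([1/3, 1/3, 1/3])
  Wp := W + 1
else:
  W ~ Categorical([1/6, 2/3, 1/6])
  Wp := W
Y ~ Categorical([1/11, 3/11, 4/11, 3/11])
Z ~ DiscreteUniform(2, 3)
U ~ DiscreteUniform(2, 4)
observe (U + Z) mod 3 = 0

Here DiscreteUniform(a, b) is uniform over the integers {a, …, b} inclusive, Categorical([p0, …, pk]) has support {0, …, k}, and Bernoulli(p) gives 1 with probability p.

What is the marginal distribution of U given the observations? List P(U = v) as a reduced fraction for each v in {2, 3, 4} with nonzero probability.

P(U=3) = 1/2, P(U=4) = 1/2

Enumerate traces; 48 have nonzero weight after conditioning:
  (X=0, W=0, Y=0, Z=2, U=4) weight 1/792
  (X=0, W=0, Y=0, Z=3, U=3) weight 1/792
  (X=0, W=0, Y=1, Z=2, U=4) weight 1/264
  (X=0, W=0, Y=1, Z=3, U=3) weight 1/264
  (X=0, W=0, Y=2, Z=2, U=4) weight 1/198
  (X=0, W=0, Y=2, Z=3, U=3) weight 1/198
  (X=0, W=0, Y=3, Z=2, U=4) weight 1/264
  (X=0, W=0, Y=3, Z=3, U=3) weight 1/264
  … 40 more
Group by U:
  weight(U=3) = 1/6
  weight(U=4) = 1/6
Total weight = 1/6 + 1/6 = 1/3
P(U=3 | obs) = 1/6 / 1/3 = 1/2
P(U=4 | obs) = 1/6 / 1/3 = 1/2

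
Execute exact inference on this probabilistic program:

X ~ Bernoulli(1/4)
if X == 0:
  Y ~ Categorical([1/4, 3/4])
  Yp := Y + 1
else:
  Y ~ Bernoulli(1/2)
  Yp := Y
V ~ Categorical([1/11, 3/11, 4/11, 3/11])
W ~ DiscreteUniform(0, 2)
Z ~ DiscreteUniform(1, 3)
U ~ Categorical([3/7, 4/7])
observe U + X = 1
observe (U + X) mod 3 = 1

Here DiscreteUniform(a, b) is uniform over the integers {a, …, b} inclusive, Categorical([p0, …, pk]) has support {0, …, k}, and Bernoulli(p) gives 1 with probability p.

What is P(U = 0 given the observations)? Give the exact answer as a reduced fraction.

P(U = 0 | obs) = 1/5

Enumerate traces; 144 have nonzero weight after conditioning:
  (X=0, Y=0, V=0, W=0, Z=1, U=1) weight 1/924
  (X=0, Y=0, V=0, W=0, Z=2, U=1) weight 1/924
  (X=0, Y=0, V=0, W=0, Z=3, U=1) weight 1/924
  (X=0, Y=0, V=0, W=1, Z=1, U=1) weight 1/924
  (X=0, Y=0, V=0, W=1, Z=2, U=1) weight 1/924
  (X=0, Y=0, V=0, W=1, Z=3, U=1) weight 1/924
  (X=0, Y=0, V=0, W=2, Z=1, U=1) weight 1/924
  (X=0, Y=0, V=0, W=2, Z=2, U=1) weight 1/924
  (X=1, Y=0, V=0, W=0, Z=1, U=0) weight 1/1848
  … 135 more
Group by U:
  weight(U=0) = 3/28
  weight(U=1) = 3/7
Total weight = 3/28 + 3/7 = 15/28
P(U=0 | obs) = 3/28 / 15/28 = 1/5
P(U=1 | obs) = 3/7 / 15/28 = 4/5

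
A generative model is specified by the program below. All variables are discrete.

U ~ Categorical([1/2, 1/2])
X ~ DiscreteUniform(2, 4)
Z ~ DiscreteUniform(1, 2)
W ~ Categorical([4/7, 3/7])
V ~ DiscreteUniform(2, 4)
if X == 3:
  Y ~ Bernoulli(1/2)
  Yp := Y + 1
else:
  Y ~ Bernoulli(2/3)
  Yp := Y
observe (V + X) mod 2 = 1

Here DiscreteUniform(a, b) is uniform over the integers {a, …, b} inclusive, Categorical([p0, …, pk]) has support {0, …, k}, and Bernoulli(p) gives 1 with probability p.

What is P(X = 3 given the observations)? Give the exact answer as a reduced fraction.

P(X = 3 | obs) = 1/2

Enumerate traces; 64 have nonzero weight after conditioning:
  (U=0, X=2, Z=1, W=0, V=3, Y=0) weight 1/189
  (U=0, X=2, Z=1, W=0, V=3, Y=1) weight 2/189
  (U=0, X=2, Z=1, W=1, V=3, Y=0) weight 1/252
  (U=0, X=2, Z=1, W=1, V=3, Y=1) weight 1/126
  (U=0, X=2, Z=2, W=0, V=3, Y=0) weight 1/189
  (U=0, X=2, Z=2, W=0, V=3, Y=1) weight 2/189
  (U=0, X=2, Z=2, W=1, V=3, Y=0) weight 1/252
  (U=0, X=2, Z=2, W=1, V=3, Y=1) weight 1/126
  (U=0, X=3, Z=1, W=0, V=2, Y=0) weight 1/126
  (U=0, X=4, Z=1, W=0, V=3, Y=0) weight 1/189
  … 54 more
Group by X:
  weight(X=2) = 1/9
  weight(X=3) = 2/9
  weight(X=4) = 1/9
Total weight = 1/9 + 2/9 + 1/9 = 4/9
P(X=2 | obs) = 1/9 / 4/9 = 1/4
P(X=3 | obs) = 2/9 / 4/9 = 1/2
P(X=4 | obs) = 1/9 / 4/9 = 1/4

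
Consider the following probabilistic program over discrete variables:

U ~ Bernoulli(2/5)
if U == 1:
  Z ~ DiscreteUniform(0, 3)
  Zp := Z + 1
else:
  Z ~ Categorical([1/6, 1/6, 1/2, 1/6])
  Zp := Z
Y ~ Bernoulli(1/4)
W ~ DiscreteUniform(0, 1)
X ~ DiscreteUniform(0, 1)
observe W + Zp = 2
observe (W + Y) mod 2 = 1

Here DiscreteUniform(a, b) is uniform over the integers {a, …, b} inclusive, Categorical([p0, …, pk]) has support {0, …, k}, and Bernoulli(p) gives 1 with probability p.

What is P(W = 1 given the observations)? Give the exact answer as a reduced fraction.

Enumerate traces; 8 have nonzero weight after conditioning:
  (U=0, Z=1, Y=0, W=1, X=0) weight 3/160
  (U=0, Z=1, Y=0, W=1, X=1) weight 3/160
  (U=0, Z=2, Y=1, W=0, X=0) weight 3/160
  (U=0, Z=2, Y=1, W=0, X=1) weight 3/160
  (U=1, Z=0, Y=0, W=1, X=0) weight 3/160
  (U=1, Z=0, Y=0, W=1, X=1) weight 3/160
  (U=1, Z=1, Y=1, W=0, X=0) weight 1/160
  (U=1, Z=1, Y=1, W=0, X=1) weight 1/160
Group by W:
  weight(W=0) = 1/20
  weight(W=1) = 3/40
Total weight = 1/20 + 3/40 = 1/8
P(W=0 | obs) = 1/20 / 1/8 = 2/5
P(W=1 | obs) = 3/40 / 1/8 = 3/5

P(W = 1 | obs) = 3/5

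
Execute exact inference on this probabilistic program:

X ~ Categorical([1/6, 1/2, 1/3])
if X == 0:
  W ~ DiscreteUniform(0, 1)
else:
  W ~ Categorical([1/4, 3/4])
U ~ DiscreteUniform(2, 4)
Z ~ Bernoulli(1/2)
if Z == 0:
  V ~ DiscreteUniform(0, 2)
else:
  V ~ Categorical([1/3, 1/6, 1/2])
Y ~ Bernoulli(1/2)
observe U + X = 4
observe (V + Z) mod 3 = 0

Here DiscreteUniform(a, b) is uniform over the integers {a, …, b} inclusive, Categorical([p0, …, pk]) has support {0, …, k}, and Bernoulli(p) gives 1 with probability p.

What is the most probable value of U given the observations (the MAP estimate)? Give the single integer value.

argmax_v P(U = v | obs) = 3

Enumerate traces; 24 have nonzero weight after conditioning:
  (X=0, W=0, U=4, Z=0, V=0, Y=0) weight 1/432
  (X=0, W=0, U=4, Z=0, V=0, Y=1) weight 1/432
  (X=0, W=0, U=4, Z=1, V=2, Y=0) weight 1/288
  (X=0, W=0, U=4, Z=1, V=2, Y=1) weight 1/288
  (X=0, W=1, U=4, Z=0, V=0, Y=0) weight 1/432
  (X=0, W=1, U=4, Z=0, V=0, Y=1) weight 1/432
  (X=0, W=1, U=4, Z=1, V=2, Y=0) weight 1/288
  (X=0, W=1, U=4, Z=1, V=2, Y=1) weight 1/288
  (X=1, W=0, U=3, Z=0, V=0, Y=0) weight 1/288
  (X=2, W=0, U=2, Z=0, V=0, Y=0) weight 1/432
  … 14 more
Group by U:
  weight(U=2) = 5/108
  weight(U=3) = 5/72
  weight(U=4) = 5/216
Total weight = 5/108 + 5/72 + 5/216 = 5/36
P(U=2 | obs) = 5/108 / 5/36 = 1/3
P(U=3 | obs) = 5/72 / 5/36 = 1/2
P(U=4 | obs) = 5/216 / 5/36 = 1/6
argmax = 3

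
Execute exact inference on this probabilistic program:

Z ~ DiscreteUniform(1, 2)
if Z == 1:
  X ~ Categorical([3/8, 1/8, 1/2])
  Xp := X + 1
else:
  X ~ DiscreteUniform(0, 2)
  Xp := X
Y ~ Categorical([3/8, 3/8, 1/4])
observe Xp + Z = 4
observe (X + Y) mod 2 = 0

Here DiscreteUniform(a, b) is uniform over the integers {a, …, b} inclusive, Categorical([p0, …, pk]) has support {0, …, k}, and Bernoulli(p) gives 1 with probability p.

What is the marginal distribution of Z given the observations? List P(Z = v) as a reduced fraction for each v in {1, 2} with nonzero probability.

Enumerate traces; 4 have nonzero weight after conditioning:
  (Z=1, X=2, Y=0) weight 3/32
  (Z=1, X=2, Y=2) weight 1/16
  (Z=2, X=2, Y=0) weight 1/16
  (Z=2, X=2, Y=2) weight 1/24
Group by Z:
  weight(Z=1) = 5/32
  weight(Z=2) = 5/48
Total weight = 5/32 + 5/48 = 25/96
P(Z=1 | obs) = 5/32 / 25/96 = 3/5
P(Z=2 | obs) = 5/48 / 25/96 = 2/5

P(Z=1) = 3/5, P(Z=2) = 2/5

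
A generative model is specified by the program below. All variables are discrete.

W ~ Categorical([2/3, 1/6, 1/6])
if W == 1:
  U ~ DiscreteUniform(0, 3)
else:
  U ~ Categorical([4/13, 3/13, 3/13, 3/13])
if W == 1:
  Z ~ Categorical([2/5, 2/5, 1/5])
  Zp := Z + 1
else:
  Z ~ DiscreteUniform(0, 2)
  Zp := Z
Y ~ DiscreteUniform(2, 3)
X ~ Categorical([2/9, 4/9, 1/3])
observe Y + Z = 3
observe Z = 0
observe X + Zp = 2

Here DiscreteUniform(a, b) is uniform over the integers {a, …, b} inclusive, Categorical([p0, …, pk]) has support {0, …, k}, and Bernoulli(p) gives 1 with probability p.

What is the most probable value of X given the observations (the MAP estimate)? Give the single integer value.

Enumerate traces; 12 have nonzero weight after conditioning:
  (W=0, U=0, Z=0, Y=3, X=2) weight 4/351
  (W=0, U=1, Z=0, Y=3, X=2) weight 1/117
  (W=0, U=2, Z=0, Y=3, X=2) weight 1/117
  (W=0, U=3, Z=0, Y=3, X=2) weight 1/117
  (W=1, U=0, Z=0, Y=3, X=1) weight 1/270
  (W=1, U=1, Z=0, Y=3, X=1) weight 1/270
  (W=1, U=2, Z=0, Y=3, X=1) weight 1/270
  (W=1, U=3, Z=0, Y=3, X=1) weight 1/270
  … 4 more
Group by X:
  weight(X=1) = 2/135
  weight(X=2) = 5/108
Total weight = 2/135 + 5/108 = 11/180
P(X=1 | obs) = 2/135 / 11/180 = 8/33
P(X=2 | obs) = 5/108 / 11/180 = 25/33
argmax = 2

argmax_v P(X = v | obs) = 2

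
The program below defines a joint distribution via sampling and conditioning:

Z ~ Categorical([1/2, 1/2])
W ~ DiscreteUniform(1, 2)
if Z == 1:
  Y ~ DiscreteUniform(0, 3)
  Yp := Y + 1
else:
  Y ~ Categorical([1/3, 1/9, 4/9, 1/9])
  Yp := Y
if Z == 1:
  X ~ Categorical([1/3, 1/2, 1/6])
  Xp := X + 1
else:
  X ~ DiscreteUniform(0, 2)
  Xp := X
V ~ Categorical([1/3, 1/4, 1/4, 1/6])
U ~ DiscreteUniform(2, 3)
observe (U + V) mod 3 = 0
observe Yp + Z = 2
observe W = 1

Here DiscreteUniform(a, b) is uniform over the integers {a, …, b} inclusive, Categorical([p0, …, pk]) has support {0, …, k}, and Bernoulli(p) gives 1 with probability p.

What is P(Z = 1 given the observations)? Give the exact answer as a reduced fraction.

P(Z = 1 | obs) = 9/25

Enumerate traces; 18 have nonzero weight after conditioning:
  (Z=0, W=1, Y=2, X=0, V=0, U=3) weight 1/162
  (Z=0, W=1, Y=2, X=0, V=1, U=2) weight 1/216
  (Z=0, W=1, Y=2, X=0, V=3, U=3) weight 1/324
  (Z=0, W=1, Y=2, X=1, V=0, U=3) weight 1/162
  (Z=0, W=1, Y=2, X=1, V=1, U=2) weight 1/216
  (Z=0, W=1, Y=2, X=1, V=3, U=3) weight 1/324
  (Z=0, W=1, Y=2, X=2, V=0, U=3) weight 1/162
  (Z=0, W=1, Y=2, X=2, V=1, U=2) weight 1/216
  (Z=1, W=1, Y=0, X=0, V=0, U=3) weight 1/288
  … 9 more
Group by Z:
  weight(Z=0) = 1/24
  weight(Z=1) = 3/128
Total weight = 1/24 + 3/128 = 25/384
P(Z=0 | obs) = 1/24 / 25/384 = 16/25
P(Z=1 | obs) = 3/128 / 25/384 = 9/25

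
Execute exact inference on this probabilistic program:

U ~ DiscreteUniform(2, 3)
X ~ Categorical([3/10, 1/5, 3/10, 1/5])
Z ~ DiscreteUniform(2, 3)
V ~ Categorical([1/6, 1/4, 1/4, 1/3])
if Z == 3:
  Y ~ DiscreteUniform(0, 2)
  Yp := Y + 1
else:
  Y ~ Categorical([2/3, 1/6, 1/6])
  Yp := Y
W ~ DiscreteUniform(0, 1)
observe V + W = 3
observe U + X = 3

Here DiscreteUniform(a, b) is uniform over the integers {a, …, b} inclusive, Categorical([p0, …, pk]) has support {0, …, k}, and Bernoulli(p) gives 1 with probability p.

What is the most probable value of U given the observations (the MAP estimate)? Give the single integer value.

Enumerate traces; 24 have nonzero weight after conditioning:
  (U=2, X=1, Z=2, V=2, Y=0, W=1) weight 1/240
  (U=2, X=1, Z=2, V=2, Y=1, W=1) weight 1/960
  (U=2, X=1, Z=2, V=2, Y=2, W=1) weight 1/960
  (U=2, X=1, Z=2, V=3, Y=0, W=0) weight 1/180
  (U=2, X=1, Z=2, V=3, Y=1, W=0) weight 1/720
  (U=2, X=1, Z=2, V=3, Y=2, W=0) weight 1/720
  (U=2, X=1, Z=3, V=2, Y=0, W=1) weight 1/480
  (U=2, X=1, Z=3, V=2, Y=1, W=1) weight 1/480
  (U=3, X=0, Z=2, V=2, Y=0, W=1) weight 1/160
  … 15 more
Group by U:
  weight(U=2) = 7/240
  weight(U=3) = 7/160
Total weight = 7/240 + 7/160 = 7/96
P(U=2 | obs) = 7/240 / 7/96 = 2/5
P(U=3 | obs) = 7/160 / 7/96 = 3/5
argmax = 3

argmax_v P(U = v | obs) = 3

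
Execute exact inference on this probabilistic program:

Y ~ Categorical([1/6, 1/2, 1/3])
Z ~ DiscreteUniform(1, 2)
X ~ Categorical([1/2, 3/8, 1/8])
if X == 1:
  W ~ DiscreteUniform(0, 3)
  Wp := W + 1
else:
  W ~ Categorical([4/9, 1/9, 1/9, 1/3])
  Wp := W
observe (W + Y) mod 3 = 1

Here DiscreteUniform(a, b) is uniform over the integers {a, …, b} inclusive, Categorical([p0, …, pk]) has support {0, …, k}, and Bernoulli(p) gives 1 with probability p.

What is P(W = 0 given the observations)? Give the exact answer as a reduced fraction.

Enumerate traces; 24 have nonzero weight after conditioning:
  (Y=0, Z=1, X=0, W=1) weight 1/216
  (Y=0, Z=1, X=1, W=1) weight 1/128
  (Y=0, Z=1, X=2, W=1) weight 1/864
  (Y=0, Z=2, X=0, W=1) weight 1/216
  (Y=0, Z=2, X=1, W=1) weight 1/128
  (Y=0, Z=2, X=2, W=1) weight 1/864
  (Y=1, Z=1, X=0, W=0) weight 1/18
  (Y=1, Z=1, X=0, W=3) weight 1/24
  (Y=2, Z=1, X=0, W=2) weight 1/108
  … 15 more
Group by W:
  weight(W=0) = 107/576
  weight(W=1) = 47/1728
  weight(W=2) = 47/864
  weight(W=3) = 29/192
Total weight = 107/576 + 47/1728 + 47/864 + 29/192 = 241/576
P(W=0 | obs) = 107/576 / 241/576 = 107/241
P(W=1 | obs) = 47/1728 / 241/576 = 47/723
P(W=2 | obs) = 47/864 / 241/576 = 94/723
P(W=3 | obs) = 29/192 / 241/576 = 87/241

P(W = 0 | obs) = 107/241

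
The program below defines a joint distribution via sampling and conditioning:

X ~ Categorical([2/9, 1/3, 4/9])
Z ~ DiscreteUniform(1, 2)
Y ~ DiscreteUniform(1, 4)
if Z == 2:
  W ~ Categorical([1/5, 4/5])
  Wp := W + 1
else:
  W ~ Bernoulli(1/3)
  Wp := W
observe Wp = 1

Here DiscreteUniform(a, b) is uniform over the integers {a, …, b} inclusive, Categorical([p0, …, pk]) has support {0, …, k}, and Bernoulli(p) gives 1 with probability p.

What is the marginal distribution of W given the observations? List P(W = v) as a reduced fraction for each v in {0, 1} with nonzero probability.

P(W=0) = 3/8, P(W=1) = 5/8

Enumerate traces; 24 have nonzero weight after conditioning:
  (X=0, Z=1, Y=1, W=1) weight 1/108
  (X=0, Z=1, Y=2, W=1) weight 1/108
  (X=0, Z=1, Y=3, W=1) weight 1/108
  (X=0, Z=1, Y=4, W=1) weight 1/108
  (X=0, Z=2, Y=1, W=0) weight 1/180
  (X=0, Z=2, Y=2, W=0) weight 1/180
  (X=0, Z=2, Y=3, W=0) weight 1/180
  (X=0, Z=2, Y=4, W=0) weight 1/180
  … 16 more
Group by W:
  weight(W=0) = 1/10
  weight(W=1) = 1/6
Total weight = 1/10 + 1/6 = 4/15
P(W=0 | obs) = 1/10 / 4/15 = 3/8
P(W=1 | obs) = 1/6 / 4/15 = 5/8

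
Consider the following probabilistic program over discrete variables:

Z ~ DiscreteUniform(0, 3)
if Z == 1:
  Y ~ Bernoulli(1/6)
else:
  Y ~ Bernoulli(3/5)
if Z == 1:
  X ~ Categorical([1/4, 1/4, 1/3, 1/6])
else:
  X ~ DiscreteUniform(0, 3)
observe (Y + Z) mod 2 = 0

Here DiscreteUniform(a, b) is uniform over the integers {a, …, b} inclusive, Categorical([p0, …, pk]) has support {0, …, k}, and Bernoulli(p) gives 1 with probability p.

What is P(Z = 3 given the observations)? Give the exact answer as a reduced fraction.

P(Z = 3 | obs) = 18/47

Enumerate traces; 16 have nonzero weight after conditioning:
  (Z=0, Y=0, X=0) weight 1/40
  (Z=0, Y=0, X=1) weight 1/40
  (Z=0, Y=0, X=2) weight 1/40
  (Z=0, Y=0, X=3) weight 1/40
  (Z=1, Y=1, X=0) weight 1/96
  (Z=1, Y=1, X=1) weight 1/96
  (Z=1, Y=1, X=2) weight 1/72
  (Z=1, Y=1, X=3) weight 1/144
  (Z=2, Y=0, X=0) weight 1/40
  (Z=3, Y=1, X=0) weight 3/80
  … 6 more
Group by Z:
  weight(Z=0) = 1/10
  weight(Z=1) = 1/24
  weight(Z=2) = 1/10
  weight(Z=3) = 3/20
Total weight = 1/10 + 1/24 + 1/10 + 3/20 = 47/120
P(Z=0 | obs) = 1/10 / 47/120 = 12/47
P(Z=1 | obs) = 1/24 / 47/120 = 5/47
P(Z=2 | obs) = 1/10 / 47/120 = 12/47
P(Z=3 | obs) = 3/20 / 47/120 = 18/47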